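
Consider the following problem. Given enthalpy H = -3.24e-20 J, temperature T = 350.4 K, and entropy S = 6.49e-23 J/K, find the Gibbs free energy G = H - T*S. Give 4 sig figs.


Step 1: T*S = 350.4 * 6.49e-23 = 2.274e-20 J
Step 2: G = H - T*S = -3.24e-20 - 2.274e-20
Step 3: G = -5.514e-20 J

-5.514e-20


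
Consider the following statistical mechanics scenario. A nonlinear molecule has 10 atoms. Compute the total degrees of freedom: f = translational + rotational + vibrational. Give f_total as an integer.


Step 1: Translational DOF = 3
Step 2: Rotational DOF (nonlinear) = 3
Step 3: Vibrational DOF = 3*10 - 6 = 24
Step 4: Total = 3 + 3 + 24 = 30

30


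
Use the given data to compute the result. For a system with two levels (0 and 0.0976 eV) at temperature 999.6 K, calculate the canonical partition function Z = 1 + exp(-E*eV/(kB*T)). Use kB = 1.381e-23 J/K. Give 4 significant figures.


Step 1: Compute beta*E = E*eV/(kB*T) = 0.0976*1.602e-19/(1.381e-23*999.6) = 1.133
Step 2: exp(-beta*E) = exp(-1.133) = 0.3222
Step 3: Z = 1 + 0.3222 = 1.322

1.322


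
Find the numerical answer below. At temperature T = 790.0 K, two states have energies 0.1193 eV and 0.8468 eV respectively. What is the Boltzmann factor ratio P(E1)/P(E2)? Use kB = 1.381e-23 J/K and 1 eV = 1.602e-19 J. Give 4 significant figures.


Step 1: Compute energy difference dE = E1 - E2 = 0.1193 - 0.8468 = -0.7275 eV
Step 2: Convert to Joules: dE_J = -0.7275 * 1.602e-19 = -1.165e-19 J
Step 3: Compute exponent = -dE_J / (kB * T) = -(-1.165e-19) / (1.381e-23 * 790.0) = 10.68
Step 4: P(E1)/P(E2) = exp(10.68) = 4.359e+04

4.359e+04


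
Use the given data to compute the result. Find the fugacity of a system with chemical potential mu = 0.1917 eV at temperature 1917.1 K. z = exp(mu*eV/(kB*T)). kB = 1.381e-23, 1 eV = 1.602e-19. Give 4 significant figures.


Step 1: Convert mu to Joules: 0.1917*1.602e-19 = 3.071e-20 J
Step 2: kB*T = 1.381e-23*1917.1 = 2.648e-20 J
Step 3: mu/(kB*T) = 1.16
Step 4: z = exp(1.16) = 3.19

3.19


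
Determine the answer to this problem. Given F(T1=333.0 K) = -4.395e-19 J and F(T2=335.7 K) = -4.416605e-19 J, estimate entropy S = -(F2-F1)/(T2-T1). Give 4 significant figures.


Step 1: dF = F2 - F1 = -4.416605e-19 - (-4.395e-19) = -2.1605e-21 J
Step 2: dT = T2 - T1 = 335.7 - 333.0 = 2.7 K
Step 3: S = -dF/dT = -(-2.1605e-21)/2.7 = 8.002e-22 J/K

8.002e-22


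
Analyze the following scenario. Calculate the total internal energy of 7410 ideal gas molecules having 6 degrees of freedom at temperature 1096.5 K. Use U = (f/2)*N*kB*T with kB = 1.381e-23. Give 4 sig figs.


Step 1: f/2 = 6/2 = 3.0
Step 2: N*kB*T = 7410*1.381e-23*1096.5 = 1.122e-16
Step 3: U = 3.0 * 1.122e-16 = 3.366e-16 J

3.366e-16


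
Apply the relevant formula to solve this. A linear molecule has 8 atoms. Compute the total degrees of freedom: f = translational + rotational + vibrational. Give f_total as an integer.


Step 1: Translational DOF = 3
Step 2: Rotational DOF (linear) = 2
Step 3: Vibrational DOF = 3*8 - 5 = 19
Step 4: Total = 3 + 2 + 19 = 24

24


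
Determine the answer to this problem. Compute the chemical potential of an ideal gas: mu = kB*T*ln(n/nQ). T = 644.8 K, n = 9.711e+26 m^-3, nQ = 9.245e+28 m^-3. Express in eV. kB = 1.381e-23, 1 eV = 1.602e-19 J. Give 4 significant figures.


Step 1: n/nQ = 9.711e+26/9.245e+28 = 0.0105
Step 2: ln(n/nQ) = -4.556
Step 3: mu = kB*T*ln(n/nQ) = 8.905e-21*-4.556 = -4.057e-20 J
Step 4: Convert to eV: -4.057e-20/1.602e-19 = -0.2532 eV

-0.2532


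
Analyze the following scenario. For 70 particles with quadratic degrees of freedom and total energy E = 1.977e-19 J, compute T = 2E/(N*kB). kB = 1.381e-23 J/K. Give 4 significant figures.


Step 1: Numerator = 2*E = 2*1.977e-19 = 3.954e-19 J
Step 2: Denominator = N*kB = 70*1.381e-23 = 9.667e-22
Step 3: T = 3.954e-19 / 9.667e-22 = 409 K

409


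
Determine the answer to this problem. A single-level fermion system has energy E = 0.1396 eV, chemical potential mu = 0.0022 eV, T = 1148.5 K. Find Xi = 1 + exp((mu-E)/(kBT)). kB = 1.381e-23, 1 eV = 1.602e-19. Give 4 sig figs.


Step 1: (mu - E) = 0.0022 - 0.1396 = -0.1374 eV
Step 2: x = (mu-E)*eV/(kB*T) = -0.1374*1.602e-19/(1.381e-23*1148.5) = -1.388
Step 3: exp(x) = 0.2496
Step 4: Xi = 1 + 0.2496 = 1.25

1.25


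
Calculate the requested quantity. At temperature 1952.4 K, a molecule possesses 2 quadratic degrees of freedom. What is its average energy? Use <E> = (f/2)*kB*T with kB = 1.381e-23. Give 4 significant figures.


Step 1: f/2 = 2/2 = 1
Step 2: kB*T = 1.381e-23 * 1952.4 = 2.696e-20
Step 3: <E> = 1 * 2.696e-20 = 2.696e-20 J

2.696e-20


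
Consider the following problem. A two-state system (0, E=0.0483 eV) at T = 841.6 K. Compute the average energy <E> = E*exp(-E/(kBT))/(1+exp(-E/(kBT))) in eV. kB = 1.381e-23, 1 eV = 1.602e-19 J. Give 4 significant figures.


Step 1: beta*E = 0.0483*1.602e-19/(1.381e-23*841.6) = 0.6657
Step 2: exp(-beta*E) = 0.5139
Step 3: <E> = 0.0483*0.5139/(1+0.5139) = 0.0164 eV

0.0164


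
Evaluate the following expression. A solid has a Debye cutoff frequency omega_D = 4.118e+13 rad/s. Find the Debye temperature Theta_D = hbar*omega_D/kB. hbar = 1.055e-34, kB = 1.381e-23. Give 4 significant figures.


Step 1: hbar*omega_D = 1.055e-34 * 4.118e+13 = 4.344e-21 J
Step 2: Theta_D = 4.344e-21 / 1.381e-23
Step 3: Theta_D = 314.6 K

314.6


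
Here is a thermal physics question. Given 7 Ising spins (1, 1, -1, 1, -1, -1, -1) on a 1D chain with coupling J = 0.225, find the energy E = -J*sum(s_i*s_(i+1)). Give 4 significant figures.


Step 1: Nearest-neighbor products: 1, -1, -1, -1, 1, 1
Step 2: Sum of products = 0
Step 3: E = -0.225 * 0 = 0

0


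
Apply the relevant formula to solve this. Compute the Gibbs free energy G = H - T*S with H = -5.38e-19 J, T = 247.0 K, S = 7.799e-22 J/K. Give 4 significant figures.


Step 1: T*S = 247.0 * 7.799e-22 = 1.926e-19 J
Step 2: G = H - T*S = -5.38e-19 - 1.926e-19
Step 3: G = -7.306e-19 J

-7.306e-19


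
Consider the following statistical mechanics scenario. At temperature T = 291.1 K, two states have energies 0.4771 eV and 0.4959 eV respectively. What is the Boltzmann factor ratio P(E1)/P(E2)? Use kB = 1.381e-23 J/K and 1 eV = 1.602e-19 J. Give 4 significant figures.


Step 1: Compute energy difference dE = E1 - E2 = 0.4771 - 0.4959 = -0.0188 eV
Step 2: Convert to Joules: dE_J = -0.0188 * 1.602e-19 = -3.012e-21 J
Step 3: Compute exponent = -dE_J / (kB * T) = -(-3.012e-21) / (1.381e-23 * 291.1) = 0.7492
Step 4: P(E1)/P(E2) = exp(0.7492) = 2.115

2.115


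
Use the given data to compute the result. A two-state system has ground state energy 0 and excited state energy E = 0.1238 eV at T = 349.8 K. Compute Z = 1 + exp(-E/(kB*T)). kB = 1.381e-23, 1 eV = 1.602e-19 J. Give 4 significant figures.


Step 1: Compute beta*E = E*eV/(kB*T) = 0.1238*1.602e-19/(1.381e-23*349.8) = 4.106
Step 2: exp(-beta*E) = exp(-4.106) = 0.01648
Step 3: Z = 1 + 0.01648 = 1.016

1.016


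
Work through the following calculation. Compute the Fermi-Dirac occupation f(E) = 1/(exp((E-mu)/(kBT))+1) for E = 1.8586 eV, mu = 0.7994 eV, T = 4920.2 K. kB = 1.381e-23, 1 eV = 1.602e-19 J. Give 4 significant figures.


Step 1: (E - mu) = 1.8586 - 0.7994 = 1.059 eV
Step 2: Convert: (E-mu)*eV = 1.697e-19 J
Step 3: x = (E-mu)*eV/(kB*T) = 2.497
Step 4: f = 1/(exp(2.497)+1) = 0.07605

0.07605


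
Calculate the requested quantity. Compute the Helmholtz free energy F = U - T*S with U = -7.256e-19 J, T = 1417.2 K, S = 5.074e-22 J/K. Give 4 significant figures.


Step 1: T*S = 1417.2 * 5.074e-22 = 7.191e-19 J
Step 2: F = U - T*S = -7.256e-19 - 7.191e-19
Step 3: F = -1.445e-18 J

-1.445e-18


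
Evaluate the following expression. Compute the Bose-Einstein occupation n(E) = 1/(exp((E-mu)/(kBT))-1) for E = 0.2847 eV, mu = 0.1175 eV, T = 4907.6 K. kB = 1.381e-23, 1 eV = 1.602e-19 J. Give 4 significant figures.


Step 1: (E - mu) = 0.1672 eV
Step 2: x = (E-mu)*eV/(kB*T) = 0.1672*1.602e-19/(1.381e-23*4907.6) = 0.3952
Step 3: exp(x) = 1.485
Step 4: n = 1/(exp(x)-1) = 2.063

2.063


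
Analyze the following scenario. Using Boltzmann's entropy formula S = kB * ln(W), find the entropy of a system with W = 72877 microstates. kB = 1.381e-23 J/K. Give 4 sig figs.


Step 1: ln(W) = ln(72877) = 11.2
Step 2: S = kB * ln(W) = 1.381e-23 * 11.2
Step 3: S = 1.546e-22 J/K

1.546e-22


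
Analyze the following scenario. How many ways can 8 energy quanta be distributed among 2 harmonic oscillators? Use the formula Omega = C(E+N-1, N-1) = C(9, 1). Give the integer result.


Step 1: Use binomial coefficient C(9, 1)
Step 2: Numerator = 9! / 8!
Step 3: Denominator = 1!
Step 4: Omega = 9

9


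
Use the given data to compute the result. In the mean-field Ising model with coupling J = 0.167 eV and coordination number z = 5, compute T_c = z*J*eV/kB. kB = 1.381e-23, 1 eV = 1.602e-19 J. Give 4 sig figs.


Step 1: z*J = 5*0.167 = 0.835 eV
Step 2: Convert to Joules: 0.835*1.602e-19 = 1.338e-19 J
Step 3: T_c = 1.338e-19 / 1.381e-23 = 9686 K

9686


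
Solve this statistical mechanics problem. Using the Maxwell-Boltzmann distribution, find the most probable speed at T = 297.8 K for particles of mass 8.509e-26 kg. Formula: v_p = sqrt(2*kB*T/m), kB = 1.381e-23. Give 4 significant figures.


Step 1: Numerator = 2*kB*T = 2*1.381e-23*297.8 = 8.225e-21
Step 2: Ratio = 8.225e-21 / 8.509e-26 = 9.667e+04
Step 3: v_p = sqrt(9.667e+04) = 310.9 m/s

310.9


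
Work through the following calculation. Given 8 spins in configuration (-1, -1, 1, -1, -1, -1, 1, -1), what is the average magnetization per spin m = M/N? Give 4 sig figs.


Step 1: Count up spins (+1): 2, down spins (-1): 6
Step 2: Total magnetization M = 2 - 6 = -4
Step 3: m = M/N = -4/8 = -0.5

-0.5


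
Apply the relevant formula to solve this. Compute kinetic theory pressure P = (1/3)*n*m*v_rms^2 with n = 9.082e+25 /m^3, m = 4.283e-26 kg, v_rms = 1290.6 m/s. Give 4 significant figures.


Step 1: v_rms^2 = 1290.6^2 = 1.666e+06
Step 2: n*m = 9.082e+25*4.283e-26 = 3.89
Step 3: P = (1/3)*3.89*1.666e+06 = 2.16e+06 Pa

2.16e+06


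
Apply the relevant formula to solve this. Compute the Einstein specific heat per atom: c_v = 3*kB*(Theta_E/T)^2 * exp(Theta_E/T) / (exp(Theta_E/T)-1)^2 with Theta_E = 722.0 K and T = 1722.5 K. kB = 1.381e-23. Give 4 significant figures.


Step 1: x = Theta_E/T = 722.0/1722.5 = 0.4192
Step 2: x^2 = 0.1757
Step 3: exp(x) = 1.521
Step 4: c_v = 3*1.381e-23*0.1757*1.521/(1.521-1)^2 = 4.083e-23

4.083e-23


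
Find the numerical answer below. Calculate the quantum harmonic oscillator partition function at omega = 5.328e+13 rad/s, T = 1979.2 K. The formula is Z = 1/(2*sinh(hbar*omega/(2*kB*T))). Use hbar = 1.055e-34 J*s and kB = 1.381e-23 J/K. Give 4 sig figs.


Step 1: Compute x = hbar*omega/(kB*T) = 1.055e-34*5.328e+13/(1.381e-23*1979.2) = 0.2057
Step 2: x/2 = 0.1028
Step 3: sinh(x/2) = 0.103
Step 4: Z = 1/(2*0.103) = 4.854

4.854


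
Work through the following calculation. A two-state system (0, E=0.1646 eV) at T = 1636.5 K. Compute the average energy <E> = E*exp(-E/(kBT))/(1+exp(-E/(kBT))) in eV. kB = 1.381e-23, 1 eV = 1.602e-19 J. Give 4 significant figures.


Step 1: beta*E = 0.1646*1.602e-19/(1.381e-23*1636.5) = 1.167
Step 2: exp(-beta*E) = 0.3114
Step 3: <E> = 0.1646*0.3114/(1+0.3114) = 0.03908 eV

0.03908


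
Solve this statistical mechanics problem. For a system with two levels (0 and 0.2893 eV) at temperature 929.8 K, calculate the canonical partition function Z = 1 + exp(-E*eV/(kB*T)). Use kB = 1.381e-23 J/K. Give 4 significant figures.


Step 1: Compute beta*E = E*eV/(kB*T) = 0.2893*1.602e-19/(1.381e-23*929.8) = 3.609
Step 2: exp(-beta*E) = exp(-3.609) = 0.02707
Step 3: Z = 1 + 0.02707 = 1.027

1.027


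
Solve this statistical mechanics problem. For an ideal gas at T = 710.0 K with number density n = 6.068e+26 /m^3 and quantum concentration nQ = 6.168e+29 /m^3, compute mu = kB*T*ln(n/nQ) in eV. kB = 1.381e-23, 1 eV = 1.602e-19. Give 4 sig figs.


Step 1: n/nQ = 6.068e+26/6.168e+29 = 0.0009838
Step 2: ln(n/nQ) = -6.924
Step 3: mu = kB*T*ln(n/nQ) = 9.805e-21*-6.924 = -6.789e-20 J
Step 4: Convert to eV: -6.789e-20/1.602e-19 = -0.4238 eV

-0.4238


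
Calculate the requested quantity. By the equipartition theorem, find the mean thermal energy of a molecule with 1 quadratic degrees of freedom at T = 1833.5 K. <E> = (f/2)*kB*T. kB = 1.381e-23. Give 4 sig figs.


Step 1: f/2 = 1/2 = 0.5
Step 2: kB*T = 1.381e-23 * 1833.5 = 2.532e-20
Step 3: <E> = 0.5 * 2.532e-20 = 1.266e-20 J

1.266e-20


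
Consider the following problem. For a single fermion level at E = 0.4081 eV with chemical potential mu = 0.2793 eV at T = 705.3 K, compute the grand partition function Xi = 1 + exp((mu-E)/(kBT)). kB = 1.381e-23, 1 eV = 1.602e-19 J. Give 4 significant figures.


Step 1: (mu - E) = 0.2793 - 0.4081 = -0.1288 eV
Step 2: x = (mu-E)*eV/(kB*T) = -0.1288*1.602e-19/(1.381e-23*705.3) = -2.118
Step 3: exp(x) = 0.1202
Step 4: Xi = 1 + 0.1202 = 1.12

1.12


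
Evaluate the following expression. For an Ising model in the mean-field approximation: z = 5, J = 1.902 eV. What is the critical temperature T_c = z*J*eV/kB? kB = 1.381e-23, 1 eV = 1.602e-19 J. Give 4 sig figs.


Step 1: z*J = 5*1.902 = 9.51 eV
Step 2: Convert to Joules: 9.51*1.602e-19 = 1.524e-18 J
Step 3: T_c = 1.524e-18 / 1.381e-23 = 1.103e+05 K

1.103e+05


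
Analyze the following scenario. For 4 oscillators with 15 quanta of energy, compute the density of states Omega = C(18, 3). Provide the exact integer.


Step 1: Use binomial coefficient C(18, 3)
Step 2: Numerator = 18! / 15!
Step 3: Denominator = 3!
Step 4: Omega = 816

816


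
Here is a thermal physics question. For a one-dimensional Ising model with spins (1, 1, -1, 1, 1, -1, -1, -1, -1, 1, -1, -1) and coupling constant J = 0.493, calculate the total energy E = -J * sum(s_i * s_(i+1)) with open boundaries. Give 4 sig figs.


Step 1: Nearest-neighbor products: 1, -1, -1, 1, -1, 1, 1, 1, -1, -1, 1
Step 2: Sum of products = 1
Step 3: E = -0.493 * 1 = -0.493

-0.493


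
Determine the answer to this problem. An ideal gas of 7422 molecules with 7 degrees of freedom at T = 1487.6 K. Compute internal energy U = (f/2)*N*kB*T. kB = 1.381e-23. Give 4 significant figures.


Step 1: f/2 = 7/2 = 3.5
Step 2: N*kB*T = 7422*1.381e-23*1487.6 = 1.525e-16
Step 3: U = 3.5 * 1.525e-16 = 5.337e-16 J

5.337e-16


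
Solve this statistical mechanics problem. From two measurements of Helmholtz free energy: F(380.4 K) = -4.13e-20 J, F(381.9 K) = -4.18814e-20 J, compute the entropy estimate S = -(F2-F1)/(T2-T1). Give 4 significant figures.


Step 1: dF = F2 - F1 = -4.18814e-20 - (-4.13e-20) = -5.814e-22 J
Step 2: dT = T2 - T1 = 381.9 - 380.4 = 1.5 K
Step 3: S = -dF/dT = -(-5.814e-22)/1.5 = 3.876e-22 J/K

3.876e-22


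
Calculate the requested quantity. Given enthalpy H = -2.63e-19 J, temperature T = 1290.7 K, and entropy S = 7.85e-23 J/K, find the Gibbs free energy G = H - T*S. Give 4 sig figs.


Step 1: T*S = 1290.7 * 7.85e-23 = 1.013e-19 J
Step 2: G = H - T*S = -2.63e-19 - 1.013e-19
Step 3: G = -3.643e-19 J

-3.643e-19


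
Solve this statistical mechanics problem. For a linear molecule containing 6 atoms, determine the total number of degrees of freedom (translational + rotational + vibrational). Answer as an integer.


Step 1: Translational DOF = 3
Step 2: Rotational DOF (linear) = 2
Step 3: Vibrational DOF = 3*6 - 5 = 13
Step 4: Total = 3 + 2 + 13 = 18

18


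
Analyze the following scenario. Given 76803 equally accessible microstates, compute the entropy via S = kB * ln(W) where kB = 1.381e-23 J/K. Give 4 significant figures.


Step 1: ln(W) = ln(76803) = 11.25
Step 2: S = kB * ln(W) = 1.381e-23 * 11.25
Step 3: S = 1.553e-22 J/K

1.553e-22


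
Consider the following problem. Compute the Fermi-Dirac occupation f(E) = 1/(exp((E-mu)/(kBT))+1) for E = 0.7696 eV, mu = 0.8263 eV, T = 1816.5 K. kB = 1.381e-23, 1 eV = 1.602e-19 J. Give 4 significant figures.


Step 1: (E - mu) = 0.7696 - 0.8263 = -0.0567 eV
Step 2: Convert: (E-mu)*eV = -9.083e-21 J
Step 3: x = (E-mu)*eV/(kB*T) = -0.3621
Step 4: f = 1/(exp(-0.3621)+1) = 0.5895

0.5895


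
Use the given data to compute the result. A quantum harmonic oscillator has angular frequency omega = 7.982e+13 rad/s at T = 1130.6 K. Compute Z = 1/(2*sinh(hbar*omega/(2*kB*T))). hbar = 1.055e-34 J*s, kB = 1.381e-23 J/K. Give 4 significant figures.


Step 1: Compute x = hbar*omega/(kB*T) = 1.055e-34*7.982e+13/(1.381e-23*1130.6) = 0.5393
Step 2: x/2 = 0.2697
Step 3: sinh(x/2) = 0.2729
Step 4: Z = 1/(2*0.2729) = 1.832

1.832


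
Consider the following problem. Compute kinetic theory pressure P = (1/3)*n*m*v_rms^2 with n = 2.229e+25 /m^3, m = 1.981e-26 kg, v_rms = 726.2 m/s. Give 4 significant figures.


Step 1: v_rms^2 = 726.2^2 = 5.274e+05
Step 2: n*m = 2.229e+25*1.981e-26 = 0.4416
Step 3: P = (1/3)*0.4416*5.274e+05 = 7.762e+04 Pa

7.762e+04


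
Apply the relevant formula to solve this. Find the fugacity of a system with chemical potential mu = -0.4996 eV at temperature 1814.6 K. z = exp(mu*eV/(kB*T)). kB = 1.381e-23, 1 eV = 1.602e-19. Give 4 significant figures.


Step 1: Convert mu to Joules: -0.4996*1.602e-19 = -8.004e-20 J
Step 2: kB*T = 1.381e-23*1814.6 = 2.506e-20 J
Step 3: mu/(kB*T) = -3.194
Step 4: z = exp(-3.194) = 0.04101

0.04101


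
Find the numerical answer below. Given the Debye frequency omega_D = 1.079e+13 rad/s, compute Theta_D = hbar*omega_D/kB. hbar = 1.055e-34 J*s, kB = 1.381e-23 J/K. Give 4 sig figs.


Step 1: hbar*omega_D = 1.055e-34 * 1.079e+13 = 1.138e-21 J
Step 2: Theta_D = 1.138e-21 / 1.381e-23
Step 3: Theta_D = 82.43 K

82.43


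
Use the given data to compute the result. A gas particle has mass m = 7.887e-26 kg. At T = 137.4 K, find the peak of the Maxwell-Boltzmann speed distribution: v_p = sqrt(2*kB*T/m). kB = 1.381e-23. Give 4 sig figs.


Step 1: Numerator = 2*kB*T = 2*1.381e-23*137.4 = 3.795e-21
Step 2: Ratio = 3.795e-21 / 7.887e-26 = 4.812e+04
Step 3: v_p = sqrt(4.812e+04) = 219.4 m/s

219.4


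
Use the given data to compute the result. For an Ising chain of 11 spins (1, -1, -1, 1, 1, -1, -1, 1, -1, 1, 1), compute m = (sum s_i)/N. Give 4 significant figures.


Step 1: Count up spins (+1): 6, down spins (-1): 5
Step 2: Total magnetization M = 6 - 5 = 1
Step 3: m = M/N = 1/11 = 0.09091

0.09091


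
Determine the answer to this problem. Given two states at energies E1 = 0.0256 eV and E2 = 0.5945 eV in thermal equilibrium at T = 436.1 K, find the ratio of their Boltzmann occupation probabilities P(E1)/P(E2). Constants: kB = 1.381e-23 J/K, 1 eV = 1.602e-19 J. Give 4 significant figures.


Step 1: Compute energy difference dE = E1 - E2 = 0.0256 - 0.5945 = -0.5689 eV
Step 2: Convert to Joules: dE_J = -0.5689 * 1.602e-19 = -9.114e-20 J
Step 3: Compute exponent = -dE_J / (kB * T) = -(-9.114e-20) / (1.381e-23 * 436.1) = 15.13
Step 4: P(E1)/P(E2) = exp(15.13) = 3.733e+06

3.733e+06


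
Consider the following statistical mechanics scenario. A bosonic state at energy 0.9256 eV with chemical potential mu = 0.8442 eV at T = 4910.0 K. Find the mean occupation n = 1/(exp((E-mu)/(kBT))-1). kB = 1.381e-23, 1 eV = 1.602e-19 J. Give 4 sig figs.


Step 1: (E - mu) = 0.0814 eV
Step 2: x = (E-mu)*eV/(kB*T) = 0.0814*1.602e-19/(1.381e-23*4910.0) = 0.1923
Step 3: exp(x) = 1.212
Step 4: n = 1/(exp(x)-1) = 4.716

4.716


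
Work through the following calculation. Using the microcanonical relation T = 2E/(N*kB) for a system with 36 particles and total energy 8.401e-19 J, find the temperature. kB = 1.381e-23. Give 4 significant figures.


Step 1: Numerator = 2*E = 2*8.401e-19 = 1.68e-18 J
Step 2: Denominator = N*kB = 36*1.381e-23 = 4.972e-22
Step 3: T = 1.68e-18 / 4.972e-22 = 3380 K

3380


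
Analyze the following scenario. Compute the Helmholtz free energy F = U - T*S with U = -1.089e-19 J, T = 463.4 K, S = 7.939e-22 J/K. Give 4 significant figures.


Step 1: T*S = 463.4 * 7.939e-22 = 3.679e-19 J
Step 2: F = U - T*S = -1.089e-19 - 3.679e-19
Step 3: F = -4.768e-19 J

-4.768e-19


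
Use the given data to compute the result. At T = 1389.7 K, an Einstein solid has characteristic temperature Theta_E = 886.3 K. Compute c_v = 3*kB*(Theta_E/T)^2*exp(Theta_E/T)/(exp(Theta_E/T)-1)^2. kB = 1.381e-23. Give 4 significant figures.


Step 1: x = Theta_E/T = 886.3/1389.7 = 0.6378
Step 2: x^2 = 0.4067
Step 3: exp(x) = 1.892
Step 4: c_v = 3*1.381e-23*0.4067*1.892/(1.892-1)^2 = 4.005e-23

4.005e-23


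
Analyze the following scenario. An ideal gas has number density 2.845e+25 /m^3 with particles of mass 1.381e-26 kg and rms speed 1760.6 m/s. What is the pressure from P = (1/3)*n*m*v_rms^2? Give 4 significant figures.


Step 1: v_rms^2 = 1760.6^2 = 3.1e+06
Step 2: n*m = 2.845e+25*1.381e-26 = 0.3929
Step 3: P = (1/3)*0.3929*3.1e+06 = 4.06e+05 Pa

4.06e+05


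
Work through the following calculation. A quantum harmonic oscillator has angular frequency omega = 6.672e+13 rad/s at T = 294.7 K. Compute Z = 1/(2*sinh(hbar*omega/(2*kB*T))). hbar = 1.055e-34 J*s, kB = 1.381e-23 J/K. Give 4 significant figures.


Step 1: Compute x = hbar*omega/(kB*T) = 1.055e-34*6.672e+13/(1.381e-23*294.7) = 1.73
Step 2: x/2 = 0.8648
Step 3: sinh(x/2) = 0.9767
Step 4: Z = 1/(2*0.9767) = 0.5119

0.5119


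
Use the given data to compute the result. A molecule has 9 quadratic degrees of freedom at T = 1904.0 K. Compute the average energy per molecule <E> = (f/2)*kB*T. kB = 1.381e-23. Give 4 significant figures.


Step 1: f/2 = 9/2 = 4.5
Step 2: kB*T = 1.381e-23 * 1904.0 = 2.629e-20
Step 3: <E> = 4.5 * 2.629e-20 = 1.183e-19 J

1.183e-19


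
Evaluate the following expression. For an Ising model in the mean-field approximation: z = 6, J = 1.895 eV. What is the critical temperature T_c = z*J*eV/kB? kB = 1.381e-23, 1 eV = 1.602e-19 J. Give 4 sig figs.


Step 1: z*J = 6*1.895 = 11.37 eV
Step 2: Convert to Joules: 11.37*1.602e-19 = 1.821e-18 J
Step 3: T_c = 1.821e-18 / 1.381e-23 = 1.319e+05 K

1.319e+05


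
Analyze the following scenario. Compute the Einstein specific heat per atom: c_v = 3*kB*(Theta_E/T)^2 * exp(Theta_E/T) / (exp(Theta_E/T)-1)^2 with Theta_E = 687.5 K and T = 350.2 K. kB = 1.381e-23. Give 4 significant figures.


Step 1: x = Theta_E/T = 687.5/350.2 = 1.963
Step 2: x^2 = 3.854
Step 3: exp(x) = 7.122
Step 4: c_v = 3*1.381e-23*3.854*7.122/(7.122-1)^2 = 3.034e-23

3.034e-23


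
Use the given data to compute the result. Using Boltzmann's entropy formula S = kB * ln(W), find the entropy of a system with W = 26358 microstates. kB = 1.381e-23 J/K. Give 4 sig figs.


Step 1: ln(W) = ln(26358) = 10.18
Step 2: S = kB * ln(W) = 1.381e-23 * 10.18
Step 3: S = 1.406e-22 J/K

1.406e-22


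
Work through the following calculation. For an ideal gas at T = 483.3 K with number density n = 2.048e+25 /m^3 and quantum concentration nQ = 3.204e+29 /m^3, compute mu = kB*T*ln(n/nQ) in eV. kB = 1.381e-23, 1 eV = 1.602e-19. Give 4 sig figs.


Step 1: n/nQ = 2.048e+25/3.204e+29 = 6.392e-05
Step 2: ln(n/nQ) = -9.658
Step 3: mu = kB*T*ln(n/nQ) = 6.674e-21*-9.658 = -6.446e-20 J
Step 4: Convert to eV: -6.446e-20/1.602e-19 = -0.4024 eV

-0.4024


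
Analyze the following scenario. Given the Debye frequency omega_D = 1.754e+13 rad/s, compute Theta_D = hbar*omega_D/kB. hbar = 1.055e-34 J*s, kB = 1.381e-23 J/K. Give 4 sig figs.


Step 1: hbar*omega_D = 1.055e-34 * 1.754e+13 = 1.85e-21 J
Step 2: Theta_D = 1.85e-21 / 1.381e-23
Step 3: Theta_D = 134 K

134


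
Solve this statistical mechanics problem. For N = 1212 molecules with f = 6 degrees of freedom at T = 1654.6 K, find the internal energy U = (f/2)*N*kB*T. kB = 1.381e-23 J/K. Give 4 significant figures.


Step 1: f/2 = 6/2 = 3.0
Step 2: N*kB*T = 1212*1.381e-23*1654.6 = 2.769e-17
Step 3: U = 3.0 * 2.769e-17 = 8.308e-17 J

8.308e-17


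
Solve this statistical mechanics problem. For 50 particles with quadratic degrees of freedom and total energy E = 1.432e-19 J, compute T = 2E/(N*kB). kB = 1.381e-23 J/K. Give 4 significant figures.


Step 1: Numerator = 2*E = 2*1.432e-19 = 2.864e-19 J
Step 2: Denominator = N*kB = 50*1.381e-23 = 6.905e-22
Step 3: T = 2.864e-19 / 6.905e-22 = 414.8 K

414.8


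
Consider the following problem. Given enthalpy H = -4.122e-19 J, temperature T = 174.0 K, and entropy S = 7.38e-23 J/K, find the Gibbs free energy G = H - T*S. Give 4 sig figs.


Step 1: T*S = 174.0 * 7.38e-23 = 1.284e-20 J
Step 2: G = H - T*S = -4.122e-19 - 1.284e-20
Step 3: G = -4.25e-19 J

-4.25e-19


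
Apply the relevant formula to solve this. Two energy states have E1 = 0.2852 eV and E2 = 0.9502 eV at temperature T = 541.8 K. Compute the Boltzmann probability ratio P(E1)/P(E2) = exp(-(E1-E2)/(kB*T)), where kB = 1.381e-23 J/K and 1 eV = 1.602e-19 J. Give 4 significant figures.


Step 1: Compute energy difference dE = E1 - E2 = 0.2852 - 0.9502 = -0.665 eV
Step 2: Convert to Joules: dE_J = -0.665 * 1.602e-19 = -1.065e-19 J
Step 3: Compute exponent = -dE_J / (kB * T) = -(-1.065e-19) / (1.381e-23 * 541.8) = 14.24
Step 4: P(E1)/P(E2) = exp(14.24) = 1.526e+06

1.526e+06


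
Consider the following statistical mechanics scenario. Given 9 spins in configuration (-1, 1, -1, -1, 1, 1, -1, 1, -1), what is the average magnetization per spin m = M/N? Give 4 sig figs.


Step 1: Count up spins (+1): 4, down spins (-1): 5
Step 2: Total magnetization M = 4 - 5 = -1
Step 3: m = M/N = -1/9 = -0.1111

-0.1111


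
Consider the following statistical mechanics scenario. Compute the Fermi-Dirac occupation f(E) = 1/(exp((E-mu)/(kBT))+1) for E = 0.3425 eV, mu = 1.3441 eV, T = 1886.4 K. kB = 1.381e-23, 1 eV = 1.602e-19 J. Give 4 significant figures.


Step 1: (E - mu) = 0.3425 - 1.3441 = -1.002 eV
Step 2: Convert: (E-mu)*eV = -1.605e-19 J
Step 3: x = (E-mu)*eV/(kB*T) = -6.159
Step 4: f = 1/(exp(-6.159)+1) = 0.9979

0.9979


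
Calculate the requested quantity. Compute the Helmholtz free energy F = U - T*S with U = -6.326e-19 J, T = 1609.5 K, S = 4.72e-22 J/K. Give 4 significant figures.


Step 1: T*S = 1609.5 * 4.72e-22 = 7.597e-19 J
Step 2: F = U - T*S = -6.326e-19 - 7.597e-19
Step 3: F = -1.392e-18 J

-1.392e-18


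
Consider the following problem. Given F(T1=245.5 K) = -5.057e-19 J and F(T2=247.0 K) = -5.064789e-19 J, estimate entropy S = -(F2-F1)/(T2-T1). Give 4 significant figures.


Step 1: dF = F2 - F1 = -5.064789e-19 - (-5.057e-19) = -7.789e-22 J
Step 2: dT = T2 - T1 = 247.0 - 245.5 = 1.5 K
Step 3: S = -dF/dT = -(-7.789e-22)/1.5 = 5.193e-22 J/K

5.193e-22


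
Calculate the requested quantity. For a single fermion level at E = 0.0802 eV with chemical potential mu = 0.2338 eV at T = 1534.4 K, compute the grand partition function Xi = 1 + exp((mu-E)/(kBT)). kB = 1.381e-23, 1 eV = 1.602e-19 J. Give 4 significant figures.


Step 1: (mu - E) = 0.2338 - 0.0802 = 0.1536 eV
Step 2: x = (mu-E)*eV/(kB*T) = 0.1536*1.602e-19/(1.381e-23*1534.4) = 1.161
Step 3: exp(x) = 3.194
Step 4: Xi = 1 + 3.194 = 4.194

4.194


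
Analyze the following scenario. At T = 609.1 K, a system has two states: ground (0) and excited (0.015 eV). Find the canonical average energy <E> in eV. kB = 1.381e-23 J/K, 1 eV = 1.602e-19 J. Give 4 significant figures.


Step 1: beta*E = 0.015*1.602e-19/(1.381e-23*609.1) = 0.2857
Step 2: exp(-beta*E) = 0.7515
Step 3: <E> = 0.015*0.7515/(1+0.7515) = 0.006436 eV

0.006436


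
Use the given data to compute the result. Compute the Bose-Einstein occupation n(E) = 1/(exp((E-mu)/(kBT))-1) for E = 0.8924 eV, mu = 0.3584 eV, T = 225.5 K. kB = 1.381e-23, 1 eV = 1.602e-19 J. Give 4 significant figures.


Step 1: (E - mu) = 0.534 eV
Step 2: x = (E-mu)*eV/(kB*T) = 0.534*1.602e-19/(1.381e-23*225.5) = 27.47
Step 3: exp(x) = 8.515e+11
Step 4: n = 1/(exp(x)-1) = 1.174e-12

1.174e-12


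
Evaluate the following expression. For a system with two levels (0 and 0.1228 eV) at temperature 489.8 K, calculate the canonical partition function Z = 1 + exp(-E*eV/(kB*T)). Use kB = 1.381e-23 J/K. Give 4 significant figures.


Step 1: Compute beta*E = E*eV/(kB*T) = 0.1228*1.602e-19/(1.381e-23*489.8) = 2.908
Step 2: exp(-beta*E) = exp(-2.908) = 0.05457
Step 3: Z = 1 + 0.05457 = 1.055

1.055


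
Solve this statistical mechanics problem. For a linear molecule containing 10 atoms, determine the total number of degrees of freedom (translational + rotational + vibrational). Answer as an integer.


Step 1: Translational DOF = 3
Step 2: Rotational DOF (linear) = 2
Step 3: Vibrational DOF = 3*10 - 5 = 25
Step 4: Total = 3 + 2 + 25 = 30

30


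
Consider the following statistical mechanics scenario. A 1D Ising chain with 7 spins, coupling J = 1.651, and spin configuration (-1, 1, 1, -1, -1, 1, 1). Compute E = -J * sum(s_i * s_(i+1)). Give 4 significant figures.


Step 1: Nearest-neighbor products: -1, 1, -1, 1, -1, 1
Step 2: Sum of products = 0
Step 3: E = -1.651 * 0 = 0

0


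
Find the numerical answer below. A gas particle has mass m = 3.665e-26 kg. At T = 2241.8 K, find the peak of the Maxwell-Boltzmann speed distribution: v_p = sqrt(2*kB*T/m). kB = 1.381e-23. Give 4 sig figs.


Step 1: Numerator = 2*kB*T = 2*1.381e-23*2241.8 = 6.192e-20
Step 2: Ratio = 6.192e-20 / 3.665e-26 = 1.689e+06
Step 3: v_p = sqrt(1.689e+06) = 1300 m/s

1300


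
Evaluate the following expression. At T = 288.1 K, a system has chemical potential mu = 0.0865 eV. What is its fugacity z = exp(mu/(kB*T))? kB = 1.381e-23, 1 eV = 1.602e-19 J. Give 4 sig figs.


Step 1: Convert mu to Joules: 0.0865*1.602e-19 = 1.386e-20 J
Step 2: kB*T = 1.381e-23*288.1 = 3.979e-21 J
Step 3: mu/(kB*T) = 3.483
Step 4: z = exp(3.483) = 32.55

32.55


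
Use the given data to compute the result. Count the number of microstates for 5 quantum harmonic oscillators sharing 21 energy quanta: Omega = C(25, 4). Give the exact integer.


Step 1: Use binomial coefficient C(25, 4)
Step 2: Numerator = 25! / 21!
Step 3: Denominator = 4!
Step 4: Omega = 12650

12650


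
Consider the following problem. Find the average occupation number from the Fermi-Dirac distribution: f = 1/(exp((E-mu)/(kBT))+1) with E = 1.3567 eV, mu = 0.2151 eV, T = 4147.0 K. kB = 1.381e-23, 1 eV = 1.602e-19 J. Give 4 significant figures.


Step 1: (E - mu) = 1.3567 - 0.2151 = 1.142 eV
Step 2: Convert: (E-mu)*eV = 1.829e-19 J
Step 3: x = (E-mu)*eV/(kB*T) = 3.193
Step 4: f = 1/(exp(3.193)+1) = 0.03942

0.03942


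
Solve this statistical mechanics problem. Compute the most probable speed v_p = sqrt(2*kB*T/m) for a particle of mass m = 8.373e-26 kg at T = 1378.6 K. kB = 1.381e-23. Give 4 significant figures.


Step 1: Numerator = 2*kB*T = 2*1.381e-23*1378.6 = 3.808e-20
Step 2: Ratio = 3.808e-20 / 8.373e-26 = 4.548e+05
Step 3: v_p = sqrt(4.548e+05) = 674.4 m/s

674.4


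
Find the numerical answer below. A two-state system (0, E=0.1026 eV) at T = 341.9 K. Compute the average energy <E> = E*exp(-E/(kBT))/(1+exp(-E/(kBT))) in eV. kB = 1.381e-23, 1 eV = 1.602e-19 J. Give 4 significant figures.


Step 1: beta*E = 0.1026*1.602e-19/(1.381e-23*341.9) = 3.481
Step 2: exp(-beta*E) = 0.03077
Step 3: <E> = 0.1026*0.03077/(1+0.03077) = 0.003063 eV

0.003063


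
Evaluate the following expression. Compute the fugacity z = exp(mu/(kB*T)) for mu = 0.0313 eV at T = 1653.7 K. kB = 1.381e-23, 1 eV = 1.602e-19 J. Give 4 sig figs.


Step 1: Convert mu to Joules: 0.0313*1.602e-19 = 5.014e-21 J
Step 2: kB*T = 1.381e-23*1653.7 = 2.284e-20 J
Step 3: mu/(kB*T) = 0.2196
Step 4: z = exp(0.2196) = 1.246

1.246


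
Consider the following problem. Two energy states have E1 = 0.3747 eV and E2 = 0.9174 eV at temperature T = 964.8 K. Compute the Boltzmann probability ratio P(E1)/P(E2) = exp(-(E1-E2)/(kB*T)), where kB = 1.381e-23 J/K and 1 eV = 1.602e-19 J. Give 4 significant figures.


Step 1: Compute energy difference dE = E1 - E2 = 0.3747 - 0.9174 = -0.5427 eV
Step 2: Convert to Joules: dE_J = -0.5427 * 1.602e-19 = -8.694e-20 J
Step 3: Compute exponent = -dE_J / (kB * T) = -(-8.694e-20) / (1.381e-23 * 964.8) = 6.525
Step 4: P(E1)/P(E2) = exp(6.525) = 682.1

682.1


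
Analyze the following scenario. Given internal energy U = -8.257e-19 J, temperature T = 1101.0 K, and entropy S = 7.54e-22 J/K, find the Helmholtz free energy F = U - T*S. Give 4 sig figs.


Step 1: T*S = 1101.0 * 7.54e-22 = 8.302e-19 J
Step 2: F = U - T*S = -8.257e-19 - 8.302e-19
Step 3: F = -1.656e-18 J

-1.656e-18


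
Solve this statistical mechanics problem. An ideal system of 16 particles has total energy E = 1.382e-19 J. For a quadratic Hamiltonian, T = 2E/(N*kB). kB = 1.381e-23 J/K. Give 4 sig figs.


Step 1: Numerator = 2*E = 2*1.382e-19 = 2.764e-19 J
Step 2: Denominator = N*kB = 16*1.381e-23 = 2.21e-22
Step 3: T = 2.764e-19 / 2.21e-22 = 1251 K

1251


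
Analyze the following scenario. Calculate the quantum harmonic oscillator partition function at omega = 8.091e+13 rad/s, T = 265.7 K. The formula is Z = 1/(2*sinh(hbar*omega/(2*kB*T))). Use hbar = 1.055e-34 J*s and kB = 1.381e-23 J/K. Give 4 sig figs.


Step 1: Compute x = hbar*omega/(kB*T) = 1.055e-34*8.091e+13/(1.381e-23*265.7) = 2.326
Step 2: x/2 = 1.163
Step 3: sinh(x/2) = 1.444
Step 4: Z = 1/(2*1.444) = 0.3463

0.3463


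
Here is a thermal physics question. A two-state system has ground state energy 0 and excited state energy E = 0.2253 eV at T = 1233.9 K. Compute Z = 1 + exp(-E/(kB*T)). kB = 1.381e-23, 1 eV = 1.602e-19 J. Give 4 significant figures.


Step 1: Compute beta*E = E*eV/(kB*T) = 0.2253*1.602e-19/(1.381e-23*1233.9) = 2.118
Step 2: exp(-beta*E) = exp(-2.118) = 0.1203
Step 3: Z = 1 + 0.1203 = 1.12

1.12


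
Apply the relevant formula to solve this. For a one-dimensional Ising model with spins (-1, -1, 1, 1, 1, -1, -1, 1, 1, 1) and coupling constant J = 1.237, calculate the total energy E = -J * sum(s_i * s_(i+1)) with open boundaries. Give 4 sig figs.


Step 1: Nearest-neighbor products: 1, -1, 1, 1, -1, 1, -1, 1, 1
Step 2: Sum of products = 3
Step 3: E = -1.237 * 3 = -3.711

-3.711


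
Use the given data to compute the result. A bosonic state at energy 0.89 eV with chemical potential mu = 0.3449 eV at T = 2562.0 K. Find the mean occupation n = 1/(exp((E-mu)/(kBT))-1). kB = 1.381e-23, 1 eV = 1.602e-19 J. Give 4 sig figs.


Step 1: (E - mu) = 0.5451 eV
Step 2: x = (E-mu)*eV/(kB*T) = 0.5451*1.602e-19/(1.381e-23*2562.0) = 2.468
Step 3: exp(x) = 11.8
Step 4: n = 1/(exp(x)-1) = 0.09259

0.09259


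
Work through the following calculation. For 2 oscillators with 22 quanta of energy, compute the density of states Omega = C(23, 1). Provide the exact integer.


Step 1: Use binomial coefficient C(23, 1)
Step 2: Numerator = 23! / 22!
Step 3: Denominator = 1!
Step 4: Omega = 23

23


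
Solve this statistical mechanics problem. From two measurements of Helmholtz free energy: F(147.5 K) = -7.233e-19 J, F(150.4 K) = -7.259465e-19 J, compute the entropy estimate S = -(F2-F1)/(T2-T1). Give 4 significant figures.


Step 1: dF = F2 - F1 = -7.259465e-19 - (-7.233e-19) = -2.6465e-21 J
Step 2: dT = T2 - T1 = 150.4 - 147.5 = 2.9 K
Step 3: S = -dF/dT = -(-2.6465e-21)/2.9 = 9.126e-22 J/K

9.126e-22


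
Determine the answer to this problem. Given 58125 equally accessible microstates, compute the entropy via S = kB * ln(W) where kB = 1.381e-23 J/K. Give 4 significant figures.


Step 1: ln(W) = ln(58125) = 10.97
Step 2: S = kB * ln(W) = 1.381e-23 * 10.97
Step 3: S = 1.515e-22 J/K

1.515e-22


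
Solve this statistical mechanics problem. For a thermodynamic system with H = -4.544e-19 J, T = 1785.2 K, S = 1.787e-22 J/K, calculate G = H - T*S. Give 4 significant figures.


Step 1: T*S = 1785.2 * 1.787e-22 = 3.19e-19 J
Step 2: G = H - T*S = -4.544e-19 - 3.19e-19
Step 3: G = -7.734e-19 J

-7.734e-19


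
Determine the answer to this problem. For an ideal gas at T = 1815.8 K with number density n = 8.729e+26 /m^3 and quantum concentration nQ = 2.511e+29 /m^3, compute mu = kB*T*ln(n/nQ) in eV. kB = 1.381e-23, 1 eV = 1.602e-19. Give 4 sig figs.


Step 1: n/nQ = 8.729e+26/2.511e+29 = 0.003476
Step 2: ln(n/nQ) = -5.662
Step 3: mu = kB*T*ln(n/nQ) = 2.508e-20*-5.662 = -1.42e-19 J
Step 4: Convert to eV: -1.42e-19/1.602e-19 = -0.8862 eV

-0.8862


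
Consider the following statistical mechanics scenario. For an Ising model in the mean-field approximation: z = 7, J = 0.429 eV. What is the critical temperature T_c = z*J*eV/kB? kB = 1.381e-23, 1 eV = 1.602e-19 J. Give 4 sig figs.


Step 1: z*J = 7*0.429 = 3.003 eV
Step 2: Convert to Joules: 3.003*1.602e-19 = 4.811e-19 J
Step 3: T_c = 4.811e-19 / 1.381e-23 = 3.484e+04 K

3.484e+04


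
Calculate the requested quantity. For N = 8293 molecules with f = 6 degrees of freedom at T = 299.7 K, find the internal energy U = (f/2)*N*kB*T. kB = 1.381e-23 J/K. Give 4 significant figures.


Step 1: f/2 = 6/2 = 3.0
Step 2: N*kB*T = 8293*1.381e-23*299.7 = 3.432e-17
Step 3: U = 3.0 * 3.432e-17 = 1.03e-16 J

1.03e-16


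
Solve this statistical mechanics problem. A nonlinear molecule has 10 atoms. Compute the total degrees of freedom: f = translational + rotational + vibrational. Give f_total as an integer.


Step 1: Translational DOF = 3
Step 2: Rotational DOF (nonlinear) = 3
Step 3: Vibrational DOF = 3*10 - 6 = 24
Step 4: Total = 3 + 3 + 24 = 30

30


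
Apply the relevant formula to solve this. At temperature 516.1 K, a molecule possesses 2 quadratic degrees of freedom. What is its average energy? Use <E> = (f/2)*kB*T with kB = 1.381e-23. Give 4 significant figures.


Step 1: f/2 = 2/2 = 1
Step 2: kB*T = 1.381e-23 * 516.1 = 7.127e-21
Step 3: <E> = 1 * 7.127e-21 = 7.127e-21 J

7.127e-21


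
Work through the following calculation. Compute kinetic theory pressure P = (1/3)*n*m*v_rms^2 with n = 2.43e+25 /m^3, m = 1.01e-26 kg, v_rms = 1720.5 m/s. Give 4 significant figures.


Step 1: v_rms^2 = 1720.5^2 = 2.96e+06
Step 2: n*m = 2.43e+25*1.01e-26 = 0.2454
Step 3: P = (1/3)*0.2454*2.96e+06 = 2.422e+05 Pa

2.422e+05


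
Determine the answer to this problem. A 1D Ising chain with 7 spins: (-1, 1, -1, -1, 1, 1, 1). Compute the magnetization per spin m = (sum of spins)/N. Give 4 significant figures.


Step 1: Count up spins (+1): 4, down spins (-1): 3
Step 2: Total magnetization M = 4 - 3 = 1
Step 3: m = M/N = 1/7 = 0.1429

0.1429


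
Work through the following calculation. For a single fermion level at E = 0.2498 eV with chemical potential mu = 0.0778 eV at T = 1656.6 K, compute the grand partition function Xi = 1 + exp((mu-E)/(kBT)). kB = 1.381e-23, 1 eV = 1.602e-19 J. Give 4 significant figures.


Step 1: (mu - E) = 0.0778 - 0.2498 = -0.172 eV
Step 2: x = (mu-E)*eV/(kB*T) = -0.172*1.602e-19/(1.381e-23*1656.6) = -1.204
Step 3: exp(x) = 0.2999
Step 4: Xi = 1 + 0.2999 = 1.3

1.3


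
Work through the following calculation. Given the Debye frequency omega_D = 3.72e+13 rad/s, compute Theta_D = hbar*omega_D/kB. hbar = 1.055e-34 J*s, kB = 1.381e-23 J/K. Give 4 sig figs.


Step 1: hbar*omega_D = 1.055e-34 * 3.72e+13 = 3.925e-21 J
Step 2: Theta_D = 3.925e-21 / 1.381e-23
Step 3: Theta_D = 284.2 K

284.2


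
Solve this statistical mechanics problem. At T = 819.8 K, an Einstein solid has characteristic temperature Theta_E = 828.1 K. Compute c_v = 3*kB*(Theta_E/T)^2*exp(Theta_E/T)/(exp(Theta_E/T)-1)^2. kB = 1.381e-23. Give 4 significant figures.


Step 1: x = Theta_E/T = 828.1/819.8 = 1.01
Step 2: x^2 = 1.02
Step 3: exp(x) = 2.746
Step 4: c_v = 3*1.381e-23*1.02*2.746/(2.746-1)^2 = 3.808e-23

3.808e-23


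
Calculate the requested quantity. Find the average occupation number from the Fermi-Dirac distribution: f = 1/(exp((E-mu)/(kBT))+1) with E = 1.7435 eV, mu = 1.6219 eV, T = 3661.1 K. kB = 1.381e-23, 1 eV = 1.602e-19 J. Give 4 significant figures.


Step 1: (E - mu) = 1.7435 - 1.6219 = 0.1216 eV
Step 2: Convert: (E-mu)*eV = 1.948e-20 J
Step 3: x = (E-mu)*eV/(kB*T) = 0.3853
Step 4: f = 1/(exp(0.3853)+1) = 0.4049

0.4049


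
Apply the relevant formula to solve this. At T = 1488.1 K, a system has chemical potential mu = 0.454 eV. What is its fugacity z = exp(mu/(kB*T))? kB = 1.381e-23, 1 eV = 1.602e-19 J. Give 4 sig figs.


Step 1: Convert mu to Joules: 0.454*1.602e-19 = 7.273e-20 J
Step 2: kB*T = 1.381e-23*1488.1 = 2.055e-20 J
Step 3: mu/(kB*T) = 3.539
Step 4: z = exp(3.539) = 34.44

34.44
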